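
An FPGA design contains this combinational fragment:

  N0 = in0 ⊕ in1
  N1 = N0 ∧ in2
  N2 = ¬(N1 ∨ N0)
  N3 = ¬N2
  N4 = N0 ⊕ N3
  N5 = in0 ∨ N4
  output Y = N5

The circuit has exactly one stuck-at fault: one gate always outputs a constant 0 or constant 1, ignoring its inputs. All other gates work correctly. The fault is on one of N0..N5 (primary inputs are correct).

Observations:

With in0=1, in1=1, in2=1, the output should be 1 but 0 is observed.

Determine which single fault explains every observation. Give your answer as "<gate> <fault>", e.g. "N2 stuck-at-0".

N5 stuck-at-0

Fault-free values for test 1 (in0=1, in1=1, in2=1): N0=0, N1=0, N2=1, N3=0, N4=0, N5=1, giving Y=1. Observed 0.
Test 1: faults giving observed 0 are {N5 stuck-at-0}.
Only N5 stuck-at-0 is consistent with every test.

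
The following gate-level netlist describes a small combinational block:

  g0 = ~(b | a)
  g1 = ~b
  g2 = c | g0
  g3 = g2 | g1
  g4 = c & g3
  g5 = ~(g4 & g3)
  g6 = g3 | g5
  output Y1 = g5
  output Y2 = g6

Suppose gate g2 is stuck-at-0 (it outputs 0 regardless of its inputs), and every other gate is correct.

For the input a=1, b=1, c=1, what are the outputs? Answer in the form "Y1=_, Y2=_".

Propagate with g2 forced: g0=0, g1=0, g2=0 [stuck-at-0], g3=0, g4=0, g5=1, g6=1.
So the outputs are Y1=1, Y2=1. (Without the fault they would be Y1=0, Y2=1.)

Y1=1, Y2=1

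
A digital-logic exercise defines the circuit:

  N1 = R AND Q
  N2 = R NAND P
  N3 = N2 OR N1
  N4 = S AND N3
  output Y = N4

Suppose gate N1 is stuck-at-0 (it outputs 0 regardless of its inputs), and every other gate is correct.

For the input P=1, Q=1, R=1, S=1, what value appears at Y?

0

Propagate with N1 forced: N1=0 [stuck-at-0], N2=0, N3=0, N4=0.
So Y = 0. (Without the fault it would be 1.)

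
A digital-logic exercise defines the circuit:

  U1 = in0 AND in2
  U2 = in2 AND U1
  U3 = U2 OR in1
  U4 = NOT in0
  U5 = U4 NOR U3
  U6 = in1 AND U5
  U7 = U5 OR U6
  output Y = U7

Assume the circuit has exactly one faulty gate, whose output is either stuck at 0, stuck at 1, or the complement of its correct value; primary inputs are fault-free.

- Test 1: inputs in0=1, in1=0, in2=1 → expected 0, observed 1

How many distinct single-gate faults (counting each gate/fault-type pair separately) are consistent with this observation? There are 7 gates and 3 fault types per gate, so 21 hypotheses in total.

Fault-free: U1=1, U2=1, U3=1, U4=0, U5=0, U6=0, U7=0 → 0. Observed 1.
  U1: stuck-at-0, inverted output ✓; others ✗
  U2: stuck-at-0, inverted output ✓; others ✗
  U3: stuck-at-0, inverted output ✓; others ✗
  U4: none of the 3 fault types match ✗
  U5: stuck-at-1, inverted output ✓; others ✗
  U6: stuck-at-1, inverted output ✓; others ✗
  U7: stuck-at-1, inverted output ✓; others ✗
Consistent faults: {U1 stuck-at-0, U1 inverted output, U2 stuck-at-0, U2 inverted output, U3 stuck-at-0, U3 inverted output, U5 stuck-at-1, U5 inverted output, U6 stuck-at-1, U6 inverted output, U7 stuck-at-1, U7 inverted output} — 12 in all.

12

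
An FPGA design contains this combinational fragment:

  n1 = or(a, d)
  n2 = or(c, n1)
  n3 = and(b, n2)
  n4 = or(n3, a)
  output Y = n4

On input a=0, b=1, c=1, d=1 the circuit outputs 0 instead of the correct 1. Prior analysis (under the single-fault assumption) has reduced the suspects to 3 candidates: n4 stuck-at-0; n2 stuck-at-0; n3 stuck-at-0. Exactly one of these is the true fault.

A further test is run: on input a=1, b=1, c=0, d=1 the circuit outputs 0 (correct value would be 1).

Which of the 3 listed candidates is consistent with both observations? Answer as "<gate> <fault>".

Evaluate each candidate on input a=1, b=1, c=0, d=1:
  n4 stuck-at-0: n1=1, n2=1, n3=1, n4=0 [stuck-at-0] → 0 — matches
  n2 stuck-at-0: n1=1, n2=0 [stuck-at-0], n3=0, n4=1 → 1 — eliminated
  n3 stuck-at-0: n1=1, n2=1, n3=0 [stuck-at-0], n4=1 → 1 — eliminated
Only n4 stuck-at-0 reproduces the observed 0.

n4 stuck-at-0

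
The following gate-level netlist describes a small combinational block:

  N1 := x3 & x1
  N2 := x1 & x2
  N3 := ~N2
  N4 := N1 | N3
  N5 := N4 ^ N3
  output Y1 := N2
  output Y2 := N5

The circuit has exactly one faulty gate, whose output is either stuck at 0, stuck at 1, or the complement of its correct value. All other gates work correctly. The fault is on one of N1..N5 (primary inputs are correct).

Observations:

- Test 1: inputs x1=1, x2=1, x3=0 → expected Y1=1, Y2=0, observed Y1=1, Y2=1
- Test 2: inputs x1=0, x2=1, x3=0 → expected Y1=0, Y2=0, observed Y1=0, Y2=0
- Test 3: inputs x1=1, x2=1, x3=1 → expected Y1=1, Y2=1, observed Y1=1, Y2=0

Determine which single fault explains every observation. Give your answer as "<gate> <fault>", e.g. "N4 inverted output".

N1 inverted output

Fault-free values for test 1 (x1=1, x2=1, x3=0): N1=0, N2=1, N3=0, N4=0, N5=0, giving Y1=1, Y2=0. Observed Y1=1, Y2=1.
Test 1: faults giving observed Y1=1, Y2=1 are {N1 stuck-at-1, N1 inverted output, N4 stuck-at-1, N4 inverted output, N5 stuck-at-1, N5 inverted output}.
Test 2 (x1=0, x2=1, x3=0): fault-free N1=0, N2=0, N3=1, N4=1, N5=0 → Y1=0, Y2=0; observed Y1=0, Y2=0. Eliminates N4 inverted output, N5 stuck-at-1, N5 inverted output.
Test 3 (x1=1, x2=1, x3=1): fault-free N1=1, N2=1, N3=0, N4=1, N5=1 → Y1=1, Y2=1; observed Y1=1, Y2=0. Eliminates N1 stuck-at-1, N4 stuck-at-1.
Only N1 inverted output is consistent with every test.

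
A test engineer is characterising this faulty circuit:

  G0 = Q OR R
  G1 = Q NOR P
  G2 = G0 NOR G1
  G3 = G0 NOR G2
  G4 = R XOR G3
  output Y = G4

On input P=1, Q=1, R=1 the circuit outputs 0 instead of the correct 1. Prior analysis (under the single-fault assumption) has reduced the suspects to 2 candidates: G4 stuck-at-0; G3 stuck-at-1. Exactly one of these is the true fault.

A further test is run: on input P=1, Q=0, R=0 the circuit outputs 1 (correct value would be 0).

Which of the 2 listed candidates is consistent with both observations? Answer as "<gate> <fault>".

G3 stuck-at-1

Evaluate each candidate on input P=1, Q=0, R=0:
  G4 stuck-at-0: G0=0, G1=0, G2=1, G3=0, G4=0 [stuck-at-0] → 0 — eliminated
  G3 stuck-at-1: G0=0, G1=0, G2=1, G3=1 [stuck-at-1], G4=1 → 1 — matches
Only G3 stuck-at-1 reproduces the observed 1.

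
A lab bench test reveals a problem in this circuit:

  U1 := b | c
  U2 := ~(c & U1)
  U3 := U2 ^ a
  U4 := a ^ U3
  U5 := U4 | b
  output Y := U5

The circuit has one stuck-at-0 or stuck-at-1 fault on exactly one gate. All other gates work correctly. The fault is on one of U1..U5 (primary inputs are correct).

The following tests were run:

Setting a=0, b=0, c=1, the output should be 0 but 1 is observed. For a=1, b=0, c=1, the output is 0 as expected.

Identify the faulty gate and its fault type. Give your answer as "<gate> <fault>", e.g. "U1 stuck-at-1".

U3 stuck-at-1

Fault-free values for test 1 (a=0, b=0, c=1): U1=1, U2=0, U3=0, U4=0, U5=0, giving Y=0. Observed 1.
Test 1: faults giving observed 1 are {U1 stuck-at-0, U2 stuck-at-1, U3 stuck-at-1, U4 stuck-at-1, U5 stuck-at-1}.
Test 2 (a=1, b=0, c=1): fault-free U1=1, U2=0, U3=1, U4=0, U5=0 → 0; observed 0. Eliminates U1 stuck-at-0, U2 stuck-at-1, U4 stuck-at-1, U5 stuck-at-1.
Only U3 stuck-at-1 is consistent with every test.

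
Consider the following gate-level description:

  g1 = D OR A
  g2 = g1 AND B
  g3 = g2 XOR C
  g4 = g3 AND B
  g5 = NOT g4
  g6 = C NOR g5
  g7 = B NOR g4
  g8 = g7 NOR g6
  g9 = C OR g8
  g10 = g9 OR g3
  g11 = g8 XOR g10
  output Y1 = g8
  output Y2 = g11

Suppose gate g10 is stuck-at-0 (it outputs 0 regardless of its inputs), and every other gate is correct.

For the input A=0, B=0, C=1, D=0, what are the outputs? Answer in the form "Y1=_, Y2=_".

Y1=0, Y2=0

Propagate with g10 forced: g1=0, g2=0, g3=1, g4=0, g5=1, g6=0, g7=1, g8=0, g9=1, g10=0 [stuck-at-0], g11=0.
So the outputs are Y1=0, Y2=0. (Without the fault they would be Y1=0, Y2=1.)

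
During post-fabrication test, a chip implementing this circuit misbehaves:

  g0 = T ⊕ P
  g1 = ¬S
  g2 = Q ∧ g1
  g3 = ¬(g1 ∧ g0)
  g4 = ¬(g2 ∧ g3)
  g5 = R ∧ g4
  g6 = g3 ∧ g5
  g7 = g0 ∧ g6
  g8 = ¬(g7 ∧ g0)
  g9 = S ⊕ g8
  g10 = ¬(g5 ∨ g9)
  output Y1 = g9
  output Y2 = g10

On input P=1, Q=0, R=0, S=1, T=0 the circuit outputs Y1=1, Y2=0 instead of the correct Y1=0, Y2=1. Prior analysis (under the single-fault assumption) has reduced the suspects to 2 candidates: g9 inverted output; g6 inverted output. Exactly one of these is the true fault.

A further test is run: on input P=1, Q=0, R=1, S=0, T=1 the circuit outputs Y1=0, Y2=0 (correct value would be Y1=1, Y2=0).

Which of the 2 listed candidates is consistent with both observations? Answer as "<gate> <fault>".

Evaluate each candidate on input P=1, Q=0, R=1, S=0, T=1:
  g9 inverted output: g0=0, g1=1, g2=0, g3=1, g4=1, g5=1, g6=1, g7=0, g8=1, g9=0 [inverted output], g10=0 → Y1=0, Y2=0 — matches
  g6 inverted output: g0=0, g1=1, g2=0, g3=1, g4=1, g5=1, g6=0 [inverted output], g7=0, g8=1, g9=1, g10=0 → Y1=1, Y2=0 — eliminated
Only g9 inverted output reproduces the observed Y1=0, Y2=0.

g9 inverted output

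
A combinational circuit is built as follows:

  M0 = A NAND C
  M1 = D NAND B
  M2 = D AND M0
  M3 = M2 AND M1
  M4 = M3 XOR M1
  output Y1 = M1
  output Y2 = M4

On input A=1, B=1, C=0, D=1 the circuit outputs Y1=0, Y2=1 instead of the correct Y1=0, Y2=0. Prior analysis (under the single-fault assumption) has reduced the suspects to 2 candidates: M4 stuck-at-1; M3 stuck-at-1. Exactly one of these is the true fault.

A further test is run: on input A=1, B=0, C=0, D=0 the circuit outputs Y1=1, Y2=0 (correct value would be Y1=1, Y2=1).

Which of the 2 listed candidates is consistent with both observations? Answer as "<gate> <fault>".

Evaluate each candidate on input A=1, B=0, C=0, D=0:
  M4 stuck-at-1: M0=1, M1=1, M2=0, M3=0, M4=1 [stuck-at-1] → Y1=1, Y2=1 — eliminated
  M3 stuck-at-1: M0=1, M1=1, M2=0, M3=1 [stuck-at-1], M4=0 → Y1=1, Y2=0 — matches
Only M3 stuck-at-1 reproduces the observed Y1=1, Y2=0.

M3 stuck-at-1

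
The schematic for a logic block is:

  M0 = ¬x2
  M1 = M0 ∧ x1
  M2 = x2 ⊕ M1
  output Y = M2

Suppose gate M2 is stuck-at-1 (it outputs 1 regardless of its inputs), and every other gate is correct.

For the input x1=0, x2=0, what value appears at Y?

1

Propagate with M2 forced: M0=1, M1=0, M2=1 [stuck-at-1].
So Y = 1. (Without the fault it would be 0.)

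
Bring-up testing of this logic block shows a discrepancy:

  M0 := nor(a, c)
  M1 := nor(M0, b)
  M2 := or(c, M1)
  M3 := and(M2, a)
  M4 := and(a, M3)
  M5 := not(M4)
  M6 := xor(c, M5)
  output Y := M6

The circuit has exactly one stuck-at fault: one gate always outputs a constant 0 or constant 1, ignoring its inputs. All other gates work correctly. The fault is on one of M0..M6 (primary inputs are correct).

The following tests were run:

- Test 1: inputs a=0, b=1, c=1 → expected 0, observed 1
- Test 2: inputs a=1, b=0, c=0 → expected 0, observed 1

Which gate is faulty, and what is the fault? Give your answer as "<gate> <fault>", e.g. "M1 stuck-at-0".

Fault-free values for test 1 (a=0, b=1, c=1): M0=0, M1=0, M2=1, M3=0, M4=0, M5=1, M6=0, giving Y=0. Observed 1.
Test 1: faults giving observed 1 are {M4 stuck-at-1, M5 stuck-at-0, M6 stuck-at-1}.
Test 2 (a=1, b=0, c=0): fault-free M0=0, M1=1, M2=1, M3=1, M4=1, M5=0, M6=0 → 0; observed 1. Eliminates M4 stuck-at-1, M5 stuck-at-0.
Only M6 stuck-at-1 is consistent with every test.

M6 stuck-at-1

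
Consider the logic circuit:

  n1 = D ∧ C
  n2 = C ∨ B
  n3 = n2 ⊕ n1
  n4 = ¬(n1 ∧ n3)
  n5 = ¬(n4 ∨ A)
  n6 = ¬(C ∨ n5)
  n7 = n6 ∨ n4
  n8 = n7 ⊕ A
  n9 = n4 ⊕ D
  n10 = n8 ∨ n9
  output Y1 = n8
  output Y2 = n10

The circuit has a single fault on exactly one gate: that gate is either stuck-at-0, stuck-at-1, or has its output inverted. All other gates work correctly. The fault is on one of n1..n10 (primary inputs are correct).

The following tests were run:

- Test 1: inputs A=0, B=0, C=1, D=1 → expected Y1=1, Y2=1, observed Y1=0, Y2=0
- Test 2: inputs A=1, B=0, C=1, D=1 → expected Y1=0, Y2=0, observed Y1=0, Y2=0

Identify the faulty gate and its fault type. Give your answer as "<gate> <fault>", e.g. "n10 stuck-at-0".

n8 stuck-at-0

Fault-free values for test 1 (A=0, B=0, C=1, D=1): n1=1, n2=1, n3=0, n4=1, n5=0, n6=0, n7=1, n8=1, n9=0, n10=1, giving Y1=1, Y2=1. Observed Y1=0, Y2=0.
Test 1: faults giving observed Y1=0, Y2=0 are {n7 stuck-at-0, n7 inverted output, n8 stuck-at-0, n8 inverted output}.
Test 2 (A=1, B=0, C=1, D=1): fault-free n1=1, n2=1, n3=0, n4=1, n5=0, n6=0, n7=1, n8=0, n9=0, n10=0 → Y1=0, Y2=0; observed Y1=0, Y2=0. Eliminates n7 stuck-at-0, n7 inverted output, n8 inverted output.
Only n8 stuck-at-0 is consistent with every test.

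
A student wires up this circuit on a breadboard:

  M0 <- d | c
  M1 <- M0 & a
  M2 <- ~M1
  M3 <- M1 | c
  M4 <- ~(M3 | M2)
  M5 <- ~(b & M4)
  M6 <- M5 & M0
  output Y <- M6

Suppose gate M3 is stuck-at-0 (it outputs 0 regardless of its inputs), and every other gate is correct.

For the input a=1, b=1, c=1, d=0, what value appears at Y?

Propagate with M3 forced: M0=1, M1=1, M2=0, M3=0 [stuck-at-0], M4=1, M5=0, M6=0.
So Y = 0. (Without the fault it would be 1.)

0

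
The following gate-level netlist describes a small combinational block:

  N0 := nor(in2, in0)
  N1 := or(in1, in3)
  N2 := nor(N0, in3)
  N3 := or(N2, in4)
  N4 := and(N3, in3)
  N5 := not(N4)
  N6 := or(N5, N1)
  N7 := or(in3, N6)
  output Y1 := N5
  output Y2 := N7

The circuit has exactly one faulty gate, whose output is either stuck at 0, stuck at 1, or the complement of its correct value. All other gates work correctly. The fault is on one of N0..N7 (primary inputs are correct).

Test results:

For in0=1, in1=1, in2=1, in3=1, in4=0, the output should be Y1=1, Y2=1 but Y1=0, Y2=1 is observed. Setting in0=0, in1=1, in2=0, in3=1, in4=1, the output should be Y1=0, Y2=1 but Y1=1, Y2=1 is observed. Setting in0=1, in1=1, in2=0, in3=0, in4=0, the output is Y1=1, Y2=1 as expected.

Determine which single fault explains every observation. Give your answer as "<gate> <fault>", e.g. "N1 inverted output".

Fault-free values for test 1 (in0=1, in1=1, in2=1, in3=1, in4=0): N0=0, N1=1, N2=0, N3=0, N4=0, N5=1, N6=1, N7=1, giving Y1=1, Y2=1. Observed Y1=0, Y2=1.
Test 1: faults giving observed Y1=0, Y2=1 are {N2 stuck-at-1, N2 inverted output, N3 stuck-at-1, N3 inverted output, N4 stuck-at-1, N4 inverted output, N5 stuck-at-0, N5 inverted output}.
Test 2 (in0=0, in1=1, in2=0, in3=1, in4=1): fault-free N0=1, N1=1, N2=0, N3=1, N4=1, N5=0, N6=1, N7=1 → Y1=0, Y2=1; observed Y1=1, Y2=1. Eliminates N2 stuck-at-1, N2 inverted output, N3 stuck-at-1, N4 stuck-at-1, N5 stuck-at-0.
Test 3 (in0=1, in1=1, in2=0, in3=0, in4=0): fault-free N0=0, N1=1, N2=1, N3=1, N4=0, N5=1, N6=1, N7=1 → Y1=1, Y2=1; observed Y1=1, Y2=1. Eliminates N4 inverted output, N5 inverted output.
Only N3 inverted output is consistent with every test.

N3 inverted output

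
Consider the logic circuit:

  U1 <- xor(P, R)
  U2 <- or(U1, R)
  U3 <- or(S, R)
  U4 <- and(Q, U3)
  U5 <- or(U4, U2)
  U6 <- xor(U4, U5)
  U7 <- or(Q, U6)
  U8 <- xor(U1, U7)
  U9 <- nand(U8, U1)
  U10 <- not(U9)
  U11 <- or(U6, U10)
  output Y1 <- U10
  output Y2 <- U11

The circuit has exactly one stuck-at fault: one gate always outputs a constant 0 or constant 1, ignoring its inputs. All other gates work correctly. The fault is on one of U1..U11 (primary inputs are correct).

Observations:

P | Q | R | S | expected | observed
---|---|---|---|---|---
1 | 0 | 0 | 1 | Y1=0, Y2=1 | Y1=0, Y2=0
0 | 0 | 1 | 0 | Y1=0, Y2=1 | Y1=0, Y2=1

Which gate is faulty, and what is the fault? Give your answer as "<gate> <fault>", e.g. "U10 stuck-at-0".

U1 stuck-at-0

Fault-free values for test 1 (P=1, Q=0, R=0, S=1): U1=1, U2=1, U3=1, U4=0, U5=1, U6=1, U7=1, U8=0, U9=1, U10=0, U11=1, giving Y1=0, Y2=1. Observed Y1=0, Y2=0.
Test 1: faults giving observed Y1=0, Y2=0 are {U1 stuck-at-0, U11 stuck-at-0}.
Test 2 (P=0, Q=0, R=1, S=0): fault-free U1=1, U2=1, U3=1, U4=0, U5=1, U6=1, U7=1, U8=0, U9=1, U10=0, U11=1 → Y1=0, Y2=1; observed Y1=0, Y2=1. Eliminates U11 stuck-at-0.
Only U1 stuck-at-0 is consistent with every test.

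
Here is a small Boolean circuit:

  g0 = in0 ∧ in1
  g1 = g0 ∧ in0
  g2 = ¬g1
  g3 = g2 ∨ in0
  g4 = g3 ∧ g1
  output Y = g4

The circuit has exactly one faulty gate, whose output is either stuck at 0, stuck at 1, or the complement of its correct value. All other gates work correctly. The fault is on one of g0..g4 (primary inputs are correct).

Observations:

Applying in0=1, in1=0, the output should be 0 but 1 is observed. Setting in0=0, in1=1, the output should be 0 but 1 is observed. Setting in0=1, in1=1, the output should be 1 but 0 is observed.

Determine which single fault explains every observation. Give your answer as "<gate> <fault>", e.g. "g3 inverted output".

Fault-free values for test 1 (in0=1, in1=0): g0=0, g1=0, g2=1, g3=1, g4=0, giving Y=0. Observed 1.
Test 1: faults giving observed 1 are {g0 stuck-at-1, g0 inverted output, g1 stuck-at-1, g1 inverted output, g4 stuck-at-1, g4 inverted output}.
Test 2 (in0=0, in1=1): fault-free g0=0, g1=0, g2=1, g3=1, g4=0 → 0; observed 1. Eliminates g0 stuck-at-1, g0 inverted output, g1 stuck-at-1, g1 inverted output.
Test 3 (in0=1, in1=1): fault-free g0=1, g1=1, g2=0, g3=1, g4=1 → 1; observed 0. Eliminates g4 stuck-at-1.
Only g4 inverted output is consistent with every test.

g4 inverted output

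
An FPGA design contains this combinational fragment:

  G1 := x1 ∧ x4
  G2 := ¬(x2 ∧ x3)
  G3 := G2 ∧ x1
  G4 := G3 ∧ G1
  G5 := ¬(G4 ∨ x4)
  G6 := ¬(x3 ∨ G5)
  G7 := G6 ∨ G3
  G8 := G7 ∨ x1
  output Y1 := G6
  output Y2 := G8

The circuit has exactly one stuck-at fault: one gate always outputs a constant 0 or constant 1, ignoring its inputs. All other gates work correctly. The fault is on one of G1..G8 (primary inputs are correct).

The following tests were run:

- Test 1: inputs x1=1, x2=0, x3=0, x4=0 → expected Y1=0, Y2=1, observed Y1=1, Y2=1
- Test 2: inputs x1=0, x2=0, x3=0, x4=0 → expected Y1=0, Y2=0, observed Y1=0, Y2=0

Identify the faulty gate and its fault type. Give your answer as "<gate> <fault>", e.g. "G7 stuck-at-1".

G1 stuck-at-1

Fault-free values for test 1 (x1=1, x2=0, x3=0, x4=0): G1=0, G2=1, G3=1, G4=0, G5=1, G6=0, G7=1, G8=1, giving Y1=0, Y2=1. Observed Y1=1, Y2=1.
Test 1: faults giving observed Y1=1, Y2=1 are {G1 stuck-at-1, G4 stuck-at-1, G5 stuck-at-0, G6 stuck-at-1}.
Test 2 (x1=0, x2=0, x3=0, x4=0): fault-free G1=0, G2=1, G3=0, G4=0, G5=1, G6=0, G7=0, G8=0 → Y1=0, Y2=0; observed Y1=0, Y2=0. Eliminates G4 stuck-at-1, G5 stuck-at-0, G6 stuck-at-1.
Only G1 stuck-at-1 is consistent with every test.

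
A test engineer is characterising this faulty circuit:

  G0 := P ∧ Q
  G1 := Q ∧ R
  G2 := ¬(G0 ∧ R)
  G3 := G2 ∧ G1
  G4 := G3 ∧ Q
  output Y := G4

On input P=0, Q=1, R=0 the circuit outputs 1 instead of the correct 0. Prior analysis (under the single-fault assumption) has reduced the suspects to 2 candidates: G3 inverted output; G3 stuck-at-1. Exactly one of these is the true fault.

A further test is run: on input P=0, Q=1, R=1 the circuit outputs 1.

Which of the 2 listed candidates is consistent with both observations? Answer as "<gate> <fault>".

Evaluate each candidate on input P=0, Q=1, R=1:
  G3 inverted output: G0=0, G1=1, G2=1, G3=0 [inverted output], G4=0 → 0 — eliminated
  G3 stuck-at-1: G0=0, G1=1, G2=1, G3=1 [stuck-at-1], G4=1 → 1 — matches
Only G3 stuck-at-1 reproduces the observed 1.

G3 stuck-at-1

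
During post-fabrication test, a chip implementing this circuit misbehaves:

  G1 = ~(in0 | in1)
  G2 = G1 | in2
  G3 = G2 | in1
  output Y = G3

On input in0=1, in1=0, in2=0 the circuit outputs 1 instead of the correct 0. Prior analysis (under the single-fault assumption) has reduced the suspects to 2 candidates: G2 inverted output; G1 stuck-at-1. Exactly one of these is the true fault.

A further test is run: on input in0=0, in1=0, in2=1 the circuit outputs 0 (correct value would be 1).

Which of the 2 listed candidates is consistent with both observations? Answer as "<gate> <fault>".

Evaluate each candidate on input in0=0, in1=0, in2=1:
  G2 inverted output: G1=1, G2=0 [inverted output], G3=0 → 0 — matches
  G1 stuck-at-1: G1=1 [stuck-at-1], G2=1, G3=1 → 1 — eliminated
Only G2 inverted output reproduces the observed 0.

G2 inverted output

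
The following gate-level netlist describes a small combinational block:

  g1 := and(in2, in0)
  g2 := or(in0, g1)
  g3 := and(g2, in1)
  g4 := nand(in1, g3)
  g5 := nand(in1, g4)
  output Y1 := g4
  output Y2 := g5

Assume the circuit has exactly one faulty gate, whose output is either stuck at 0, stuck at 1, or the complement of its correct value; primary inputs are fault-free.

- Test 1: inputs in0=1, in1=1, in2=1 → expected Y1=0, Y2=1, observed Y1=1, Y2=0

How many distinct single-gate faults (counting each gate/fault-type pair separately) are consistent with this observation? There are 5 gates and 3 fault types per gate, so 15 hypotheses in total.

Fault-free: g1=1, g2=1, g3=1, g4=0, g5=1 → Y1=0, Y2=1. Observed Y1=1, Y2=0.
  g1: none of the 3 fault types match ✗
  g2: stuck-at-0, inverted output ✓; others ✗
  g3: stuck-at-0, inverted output ✓; others ✗
  g4: stuck-at-1, inverted output ✓; others ✗
  g5: none of the 3 fault types match ✗
Consistent faults: {g2 stuck-at-0, g2 inverted output, g3 stuck-at-0, g3 inverted output, g4 stuck-at-1, g4 inverted output} — 6 in all.

6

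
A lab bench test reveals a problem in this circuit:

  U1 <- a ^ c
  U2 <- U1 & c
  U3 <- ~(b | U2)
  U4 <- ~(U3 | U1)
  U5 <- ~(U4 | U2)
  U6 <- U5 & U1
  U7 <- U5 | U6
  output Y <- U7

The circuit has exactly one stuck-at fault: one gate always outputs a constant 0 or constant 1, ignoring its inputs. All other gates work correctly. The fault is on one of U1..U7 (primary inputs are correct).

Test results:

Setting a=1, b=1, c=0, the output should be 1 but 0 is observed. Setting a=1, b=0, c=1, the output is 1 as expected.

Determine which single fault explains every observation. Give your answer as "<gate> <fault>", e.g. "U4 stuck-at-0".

Fault-free values for test 1 (a=1, b=1, c=0): U1=1, U2=0, U3=0, U4=0, U5=1, U6=1, U7=1, giving Y=1. Observed 0.
Test 1: faults giving observed 0 are {U1 stuck-at-0, U2 stuck-at-1, U4 stuck-at-1, U5 stuck-at-0, U7 stuck-at-0}.
Test 2 (a=1, b=0, c=1): fault-free U1=0, U2=0, U3=1, U4=0, U5=1, U6=0, U7=1 → 1; observed 1. Eliminates U2 stuck-at-1, U4 stuck-at-1, U5 stuck-at-0, U7 stuck-at-0.
Only U1 stuck-at-0 is consistent with every test.

U1 stuck-at-0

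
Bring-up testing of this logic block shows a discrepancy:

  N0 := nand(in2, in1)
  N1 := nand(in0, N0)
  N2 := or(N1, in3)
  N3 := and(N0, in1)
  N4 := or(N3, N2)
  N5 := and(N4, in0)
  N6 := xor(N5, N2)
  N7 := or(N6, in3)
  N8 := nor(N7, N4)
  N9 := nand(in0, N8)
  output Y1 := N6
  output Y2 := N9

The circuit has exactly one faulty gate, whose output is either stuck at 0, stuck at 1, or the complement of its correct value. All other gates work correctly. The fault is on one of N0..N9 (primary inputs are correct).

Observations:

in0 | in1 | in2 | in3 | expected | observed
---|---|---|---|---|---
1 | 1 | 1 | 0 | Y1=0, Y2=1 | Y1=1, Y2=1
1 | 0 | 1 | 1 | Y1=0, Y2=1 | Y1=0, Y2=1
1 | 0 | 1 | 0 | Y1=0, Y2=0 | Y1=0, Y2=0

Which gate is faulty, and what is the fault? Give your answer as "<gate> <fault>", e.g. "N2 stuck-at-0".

N0 stuck-at-1

Fault-free values for test 1 (in0=1, in1=1, in2=1, in3=0): N0=0, N1=1, N2=1, N3=0, N4=1, N5=1, N6=0, N7=0, N8=0, N9=1, giving Y1=0, Y2=1. Observed Y1=1, Y2=1.
Test 1: faults giving observed Y1=1, Y2=1 are {N0 stuck-at-1, N0 inverted output, N4 stuck-at-0, N4 inverted output, N5 stuck-at-0, N5 inverted output, N6 stuck-at-1, N6 inverted output}.
Test 2 (in0=1, in1=0, in2=1, in3=1): fault-free N0=1, N1=0, N2=1, N3=0, N4=1, N5=1, N6=0, N7=1, N8=0, N9=1 → Y1=0, Y2=1; observed Y1=0, Y2=1. Eliminates N4 stuck-at-0, N4 inverted output, N5 stuck-at-0, N5 inverted output, N6 stuck-at-1, N6 inverted output.
Test 3 (in0=1, in1=0, in2=1, in3=0): fault-free N0=1, N1=0, N2=0, N3=0, N4=0, N5=0, N6=0, N7=0, N8=1, N9=0 → Y1=0, Y2=0; observed Y1=0, Y2=0. Eliminates N0 inverted output.
Only N0 stuck-at-1 is consistent with every test.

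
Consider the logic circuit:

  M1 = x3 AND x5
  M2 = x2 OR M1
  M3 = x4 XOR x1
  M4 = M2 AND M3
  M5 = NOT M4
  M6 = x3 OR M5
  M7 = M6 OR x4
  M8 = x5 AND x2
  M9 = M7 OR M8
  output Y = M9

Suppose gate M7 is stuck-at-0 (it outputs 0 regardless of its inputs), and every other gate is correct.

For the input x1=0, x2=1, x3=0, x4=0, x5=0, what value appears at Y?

Propagate with M7 forced: M1=0, M2=1, M3=0, M4=0, M5=1, M6=1, M7=0 [stuck-at-0], M8=0, M9=0.
So Y = 0. (Without the fault it would be 1.)

0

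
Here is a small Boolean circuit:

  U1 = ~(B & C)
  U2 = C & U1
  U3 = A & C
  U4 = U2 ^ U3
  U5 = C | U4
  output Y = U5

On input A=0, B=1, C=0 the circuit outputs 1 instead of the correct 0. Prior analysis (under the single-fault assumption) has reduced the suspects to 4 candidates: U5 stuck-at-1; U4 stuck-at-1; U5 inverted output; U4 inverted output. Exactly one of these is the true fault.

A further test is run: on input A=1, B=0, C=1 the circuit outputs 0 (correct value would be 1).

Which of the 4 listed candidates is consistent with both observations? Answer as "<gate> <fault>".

U5 inverted output

Evaluate each candidate on input A=1, B=0, C=1:
  U5 stuck-at-1: U1=1, U2=1, U3=1, U4=0, U5=1 [stuck-at-1] → 1 — eliminated
  U4 stuck-at-1: U1=1, U2=1, U3=1, U4=1 [stuck-at-1], U5=1 → 1 — eliminated
  U5 inverted output: U1=1, U2=1, U3=1, U4=0, U5=0 [inverted output] → 0 — matches
  U4 inverted output: U1=1, U2=1, U3=1, U4=1 [inverted output], U5=1 → 1 — eliminated
Only U5 inverted output reproduces the observed 0.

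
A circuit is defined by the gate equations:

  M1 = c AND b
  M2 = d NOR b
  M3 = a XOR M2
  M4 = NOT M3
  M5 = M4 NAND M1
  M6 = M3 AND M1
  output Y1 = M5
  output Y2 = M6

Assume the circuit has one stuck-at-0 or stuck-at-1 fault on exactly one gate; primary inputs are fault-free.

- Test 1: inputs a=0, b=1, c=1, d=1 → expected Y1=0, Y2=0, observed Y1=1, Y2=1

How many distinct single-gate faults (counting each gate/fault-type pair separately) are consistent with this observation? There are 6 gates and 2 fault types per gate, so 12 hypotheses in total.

Fault-free: M1=1, M2=0, M3=0, M4=1, M5=0, M6=0 → Y1=0, Y2=0. Observed Y1=1, Y2=1.
  M1 stuck-at-0: output Y1=1, Y2=0 ✗
  M1 stuck-at-1: output Y1=0, Y2=0 ✗
  M2 stuck-at-0: output Y1=0, Y2=0 ✗
  M2 stuck-at-1: output Y1=1, Y2=1 ✓
  M3 stuck-at-0: output Y1=0, Y2=0 ✗
  M3 stuck-at-1: output Y1=1, Y2=1 ✓
  M4 stuck-at-0: output Y1=1, Y2=0 ✗
  M4 stuck-at-1: output Y1=0, Y2=0 ✗
  M5 stuck-at-0: output Y1=0, Y2=0 ✗
  M5 stuck-at-1: output Y1=1, Y2=0 ✗
  M6 stuck-at-0: output Y1=0, Y2=0 ✗
  M6 stuck-at-1: output Y1=0, Y2=1 ✗
Consistent faults: {M2 stuck-at-1, M3 stuck-at-1} — 2 in all.

2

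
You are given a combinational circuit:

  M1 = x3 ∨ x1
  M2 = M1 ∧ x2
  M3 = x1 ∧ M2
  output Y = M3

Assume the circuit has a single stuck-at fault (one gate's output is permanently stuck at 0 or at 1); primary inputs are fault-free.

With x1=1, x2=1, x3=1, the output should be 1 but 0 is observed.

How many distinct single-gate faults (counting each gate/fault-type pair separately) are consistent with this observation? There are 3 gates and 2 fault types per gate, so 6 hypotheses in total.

Fault-free: M1=1, M2=1, M3=1 → 1. Observed 0.
  M1 stuck-at-0: output 0 ✓
  M1 stuck-at-1: output 1 ✗
  M2 stuck-at-0: output 0 ✓
  M2 stuck-at-1: output 1 ✗
  M3 stuck-at-0: output 0 ✓
  M3 stuck-at-1: output 1 ✗
Consistent faults: {M1 stuck-at-0, M2 stuck-at-0, M3 stuck-at-0} — 3 in all.

3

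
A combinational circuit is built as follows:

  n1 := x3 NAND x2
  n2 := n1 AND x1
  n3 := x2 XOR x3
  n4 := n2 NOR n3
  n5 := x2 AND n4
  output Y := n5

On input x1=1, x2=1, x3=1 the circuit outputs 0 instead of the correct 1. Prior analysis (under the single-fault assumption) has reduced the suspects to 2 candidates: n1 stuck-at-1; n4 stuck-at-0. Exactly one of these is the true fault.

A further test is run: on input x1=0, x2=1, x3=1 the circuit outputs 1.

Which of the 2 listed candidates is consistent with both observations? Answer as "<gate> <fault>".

n1 stuck-at-1

Evaluate each candidate on input x1=0, x2=1, x3=1:
  n1 stuck-at-1: n1=1 [stuck-at-1], n2=0, n3=0, n4=1, n5=1 → 1 — matches
  n4 stuck-at-0: n1=0, n2=0, n3=0, n4=0 [stuck-at-0], n5=0 → 0 — eliminated
Only n1 stuck-at-1 reproduces the observed 1.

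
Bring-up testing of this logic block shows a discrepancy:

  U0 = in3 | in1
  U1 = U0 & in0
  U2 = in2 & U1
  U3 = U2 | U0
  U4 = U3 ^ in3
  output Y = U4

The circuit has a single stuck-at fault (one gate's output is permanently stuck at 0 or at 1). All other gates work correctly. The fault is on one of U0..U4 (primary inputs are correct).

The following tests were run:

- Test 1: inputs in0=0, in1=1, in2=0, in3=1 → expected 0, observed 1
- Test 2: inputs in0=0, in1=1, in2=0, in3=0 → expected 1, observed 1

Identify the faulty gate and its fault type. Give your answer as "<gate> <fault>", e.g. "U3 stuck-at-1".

Fault-free values for test 1 (in0=0, in1=1, in2=0, in3=1): U0=1, U1=0, U2=0, U3=1, U4=0, giving Y=0. Observed 1.
Test 1: faults giving observed 1 are {U0 stuck-at-0, U3 stuck-at-0, U4 stuck-at-1}.
Test 2 (in0=0, in1=1, in2=0, in3=0): fault-free U0=1, U1=0, U2=0, U3=1, U4=1 → 1; observed 1. Eliminates U0 stuck-at-0, U3 stuck-at-0.
Only U4 stuck-at-1 is consistent with every test.

U4 stuck-at-1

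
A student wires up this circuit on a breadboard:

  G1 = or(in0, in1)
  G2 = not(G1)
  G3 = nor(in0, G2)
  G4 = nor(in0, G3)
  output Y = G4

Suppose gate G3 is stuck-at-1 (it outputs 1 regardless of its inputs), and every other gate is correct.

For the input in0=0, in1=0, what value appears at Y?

Propagate with G3 forced: G1=0, G2=1, G3=1 [stuck-at-1], G4=0.
So Y = 0. (Without the fault it would be 1.)

0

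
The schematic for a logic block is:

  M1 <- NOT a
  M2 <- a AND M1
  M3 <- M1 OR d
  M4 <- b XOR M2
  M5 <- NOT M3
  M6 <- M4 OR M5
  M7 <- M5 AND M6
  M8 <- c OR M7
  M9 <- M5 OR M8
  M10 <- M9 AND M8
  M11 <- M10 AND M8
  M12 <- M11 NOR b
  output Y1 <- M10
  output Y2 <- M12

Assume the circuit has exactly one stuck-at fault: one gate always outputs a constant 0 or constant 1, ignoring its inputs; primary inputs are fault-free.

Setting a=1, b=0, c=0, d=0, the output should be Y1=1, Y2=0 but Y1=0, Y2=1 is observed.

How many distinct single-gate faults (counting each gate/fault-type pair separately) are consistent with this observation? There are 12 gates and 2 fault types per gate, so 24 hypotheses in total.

8

Fault-free: M1=0, M2=0, M3=0, M4=0, M5=1, M6=1, M7=1, M8=1, M9=1, M10=1, M11=1, M12=0 → Y1=1, Y2=0. Observed Y1=0, Y2=1.
  M1: stuck-at-1 ✓; others ✗
  M2: none of the 2 fault types match ✗
  M3: stuck-at-1 ✓; others ✗
  M4: none of the 2 fault types match ✗
  M5: stuck-at-0 ✓; others ✗
  M6: stuck-at-0 ✓; others ✗
  M7: stuck-at-0 ✓; others ✗
  M8: stuck-at-0 ✓; others ✗
  M9: stuck-at-0 ✓; others ✗
  M10: stuck-at-0 ✓; others ✗
  M11: none of the 2 fault types match ✗
  M12: none of the 2 fault types match ✗
Consistent faults: {M1 stuck-at-1, M3 stuck-at-1, M5 stuck-at-0, M6 stuck-at-0, M7 stuck-at-0, M8 stuck-at-0, M9 stuck-at-0, M10 stuck-at-0} — 8 in all.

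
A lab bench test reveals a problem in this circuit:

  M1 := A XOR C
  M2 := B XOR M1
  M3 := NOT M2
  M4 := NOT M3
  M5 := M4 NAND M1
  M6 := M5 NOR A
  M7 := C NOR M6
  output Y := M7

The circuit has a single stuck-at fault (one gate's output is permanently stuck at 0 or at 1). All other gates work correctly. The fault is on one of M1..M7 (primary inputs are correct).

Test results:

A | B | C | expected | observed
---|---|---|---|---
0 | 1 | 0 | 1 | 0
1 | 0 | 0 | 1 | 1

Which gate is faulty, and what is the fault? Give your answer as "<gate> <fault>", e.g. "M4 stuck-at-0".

M5 stuck-at-0

Fault-free values for test 1 (A=0, B=1, C=0): M1=0, M2=1, M3=0, M4=1, M5=1, M6=0, M7=1, giving Y=1. Observed 0.
Test 1: faults giving observed 0 are {M5 stuck-at-0, M6 stuck-at-1, M7 stuck-at-0}.
Test 2 (A=1, B=0, C=0): fault-free M1=1, M2=1, M3=0, M4=1, M5=0, M6=0, M7=1 → 1; observed 1. Eliminates M6 stuck-at-1, M7 stuck-at-0.
Only M5 stuck-at-0 is consistent with every test.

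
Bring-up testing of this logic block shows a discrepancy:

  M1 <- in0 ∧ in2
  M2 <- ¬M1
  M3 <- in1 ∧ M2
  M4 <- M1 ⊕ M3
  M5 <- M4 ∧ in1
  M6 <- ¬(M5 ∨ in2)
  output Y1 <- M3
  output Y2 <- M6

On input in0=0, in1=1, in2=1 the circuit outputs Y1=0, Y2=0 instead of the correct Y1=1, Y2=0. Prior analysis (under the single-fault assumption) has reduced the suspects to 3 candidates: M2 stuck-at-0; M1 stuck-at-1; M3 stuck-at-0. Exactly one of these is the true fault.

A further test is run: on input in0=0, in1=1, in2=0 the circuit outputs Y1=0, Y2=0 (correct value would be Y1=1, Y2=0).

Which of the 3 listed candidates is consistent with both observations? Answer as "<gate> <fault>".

Evaluate each candidate on input in0=0, in1=1, in2=0:
  M2 stuck-at-0: M1=0, M2=0 [stuck-at-0], M3=0, M4=0, M5=0, M6=1 → Y1=0, Y2=1 — eliminated
  M1 stuck-at-1: M1=1 [stuck-at-1], M2=0, M3=0, M4=1, M5=1, M6=0 → Y1=0, Y2=0 — matches
  M3 stuck-at-0: M1=0, M2=1, M3=0 [stuck-at-0], M4=0, M5=0, M6=1 → Y1=0, Y2=1 — eliminated
Only M1 stuck-at-1 reproduces the observed Y1=0, Y2=0.

M1 stuck-at-1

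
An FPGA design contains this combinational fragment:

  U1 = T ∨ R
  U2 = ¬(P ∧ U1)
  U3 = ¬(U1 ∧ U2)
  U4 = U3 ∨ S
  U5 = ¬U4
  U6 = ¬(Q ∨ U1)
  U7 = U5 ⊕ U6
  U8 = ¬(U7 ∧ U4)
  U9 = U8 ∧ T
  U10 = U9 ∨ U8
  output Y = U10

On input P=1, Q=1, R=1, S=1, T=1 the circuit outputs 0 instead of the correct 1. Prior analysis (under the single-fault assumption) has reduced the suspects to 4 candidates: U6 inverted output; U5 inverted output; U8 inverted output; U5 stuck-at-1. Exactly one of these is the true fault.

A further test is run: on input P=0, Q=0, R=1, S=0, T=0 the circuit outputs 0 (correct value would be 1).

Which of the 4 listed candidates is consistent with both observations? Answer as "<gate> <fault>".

Evaluate each candidate on input P=0, Q=0, R=1, S=0, T=0:
  U6 inverted output: U1=1, U2=1, U3=0, U4=0, U5=1, U6=1 [inverted output], U7=0, U8=1, U9=0, U10=1 → 1 — eliminated
  U5 inverted output: U1=1, U2=1, U3=0, U4=0, U5=0 [inverted output], U6=0, U7=0, U8=1, U9=0, U10=1 → 1 — eliminated
  U8 inverted output: U1=1, U2=1, U3=0, U4=0, U5=1, U6=0, U7=1, U8=0 [inverted output], U9=0, U10=0 → 0 — matches
  U5 stuck-at-1: U1=1, U2=1, U3=0, U4=0, U5=1 [stuck-at-1], U6=0, U7=1, U8=1, U9=0, U10=1 → 1 — eliminated
Only U8 inverted output reproduces the observed 0.

U8 inverted output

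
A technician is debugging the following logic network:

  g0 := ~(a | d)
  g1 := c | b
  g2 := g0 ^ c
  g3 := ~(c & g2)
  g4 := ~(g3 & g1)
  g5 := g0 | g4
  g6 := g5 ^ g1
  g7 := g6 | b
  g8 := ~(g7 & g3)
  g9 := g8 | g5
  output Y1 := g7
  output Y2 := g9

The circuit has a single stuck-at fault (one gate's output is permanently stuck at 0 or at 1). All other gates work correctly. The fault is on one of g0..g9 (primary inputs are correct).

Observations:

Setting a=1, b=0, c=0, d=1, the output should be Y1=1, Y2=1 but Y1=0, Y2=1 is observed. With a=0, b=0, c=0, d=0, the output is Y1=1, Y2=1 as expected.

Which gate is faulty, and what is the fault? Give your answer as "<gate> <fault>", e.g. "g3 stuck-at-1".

Fault-free values for test 1 (a=1, b=0, c=0, d=1): g0=0, g1=0, g2=0, g3=1, g4=1, g5=1, g6=1, g7=1, g8=0, g9=1, giving Y1=1, Y2=1. Observed Y1=0, Y2=1.
Test 1: faults giving observed Y1=0, Y2=1 are {g4 stuck-at-0, g5 stuck-at-0, g6 stuck-at-0, g7 stuck-at-0}.
Test 2 (a=0, b=0, c=0, d=0): fault-free g0=1, g1=0, g2=1, g3=1, g4=1, g5=1, g6=1, g7=1, g8=0, g9=1 → Y1=1, Y2=1; observed Y1=1, Y2=1. Eliminates g5 stuck-at-0, g6 stuck-at-0, g7 stuck-at-0.
Only g4 stuck-at-0 is consistent with every test.

g4 stuck-at-0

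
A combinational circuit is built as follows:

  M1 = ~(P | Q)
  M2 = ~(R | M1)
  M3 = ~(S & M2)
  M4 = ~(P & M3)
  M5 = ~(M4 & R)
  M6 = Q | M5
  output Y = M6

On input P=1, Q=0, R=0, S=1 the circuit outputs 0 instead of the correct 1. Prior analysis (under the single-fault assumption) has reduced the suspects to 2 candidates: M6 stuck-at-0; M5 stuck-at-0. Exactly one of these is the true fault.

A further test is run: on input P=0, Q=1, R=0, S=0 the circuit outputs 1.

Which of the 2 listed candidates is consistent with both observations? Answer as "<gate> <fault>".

M5 stuck-at-0

Evaluate each candidate on input P=0, Q=1, R=0, S=0:
  M6 stuck-at-0: M1=0, M2=1, M3=1, M4=1, M5=1, M6=0 [stuck-at-0] → 0 — eliminated
  M5 stuck-at-0: M1=0, M2=1, M3=1, M4=1, M5=0 [stuck-at-0], M6=1 → 1 — matches
Only M5 stuck-at-0 reproduces the observed 1.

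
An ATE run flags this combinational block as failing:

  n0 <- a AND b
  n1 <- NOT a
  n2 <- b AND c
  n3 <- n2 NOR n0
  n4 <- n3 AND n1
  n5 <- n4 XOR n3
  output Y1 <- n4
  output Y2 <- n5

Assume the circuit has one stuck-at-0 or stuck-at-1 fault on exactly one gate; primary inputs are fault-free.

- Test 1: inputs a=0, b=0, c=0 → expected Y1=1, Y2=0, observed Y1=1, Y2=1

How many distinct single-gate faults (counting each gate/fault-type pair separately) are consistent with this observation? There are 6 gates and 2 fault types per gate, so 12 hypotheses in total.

1

Fault-free: n0=0, n1=1, n2=0, n3=1, n4=1, n5=0 → Y1=1, Y2=0. Observed Y1=1, Y2=1.
  n0 stuck-at-0: output Y1=1, Y2=0 ✗
  n0 stuck-at-1: output Y1=0, Y2=0 ✗
  n1 stuck-at-0: output Y1=0, Y2=1 ✗
  n1 stuck-at-1: output Y1=1, Y2=0 ✗
  n2 stuck-at-0: output Y1=1, Y2=0 ✗
  n2 stuck-at-1: output Y1=0, Y2=0 ✗
  n3 stuck-at-0: output Y1=0, Y2=0 ✗
  n3 stuck-at-1: output Y1=1, Y2=0 ✗
  n4 stuck-at-0: output Y1=0, Y2=1 ✗
  n4 stuck-at-1: output Y1=1, Y2=0 ✗
  n5 stuck-at-0: output Y1=1, Y2=0 ✗
  n5 stuck-at-1: output Y1=1, Y2=1 ✓
Consistent faults: {n5 stuck-at-1} — 1 in all.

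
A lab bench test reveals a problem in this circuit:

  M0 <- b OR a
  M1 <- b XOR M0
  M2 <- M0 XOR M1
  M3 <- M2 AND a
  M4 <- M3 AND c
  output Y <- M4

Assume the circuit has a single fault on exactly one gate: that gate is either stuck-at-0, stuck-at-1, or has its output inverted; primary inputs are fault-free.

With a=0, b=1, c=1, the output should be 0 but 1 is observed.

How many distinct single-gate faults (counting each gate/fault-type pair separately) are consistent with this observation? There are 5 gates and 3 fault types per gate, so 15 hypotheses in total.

4

Fault-free: M0=1, M1=0, M2=1, M3=0, M4=0 → 0. Observed 1.
  M0: none of the 3 fault types match ✗
  M1: none of the 3 fault types match ✗
  M2: none of the 3 fault types match ✗
  M3: stuck-at-1, inverted output ✓; others ✗
  M4: stuck-at-1, inverted output ✓; others ✗
Consistent faults: {M3 stuck-at-1, M3 inverted output, M4 stuck-at-1, M4 inverted output} — 4 in all.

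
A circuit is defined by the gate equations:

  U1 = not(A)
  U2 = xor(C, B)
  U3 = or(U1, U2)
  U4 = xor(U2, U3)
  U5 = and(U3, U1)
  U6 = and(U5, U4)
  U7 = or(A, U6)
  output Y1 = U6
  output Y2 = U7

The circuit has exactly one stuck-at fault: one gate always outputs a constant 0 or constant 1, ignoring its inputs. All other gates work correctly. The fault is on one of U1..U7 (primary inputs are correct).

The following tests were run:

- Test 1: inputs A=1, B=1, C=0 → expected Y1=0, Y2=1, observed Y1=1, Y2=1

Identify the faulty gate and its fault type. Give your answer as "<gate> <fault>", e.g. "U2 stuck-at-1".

U6 stuck-at-1

Fault-free values for test 1 (A=1, B=1, C=0): U1=0, U2=1, U3=1, U4=0, U5=0, U6=0, U7=1, giving Y1=0, Y2=1. Observed Y1=1, Y2=1.
Test 1: faults giving observed Y1=1, Y2=1 are {U6 stuck-at-1}.
Only U6 stuck-at-1 is consistent with every test.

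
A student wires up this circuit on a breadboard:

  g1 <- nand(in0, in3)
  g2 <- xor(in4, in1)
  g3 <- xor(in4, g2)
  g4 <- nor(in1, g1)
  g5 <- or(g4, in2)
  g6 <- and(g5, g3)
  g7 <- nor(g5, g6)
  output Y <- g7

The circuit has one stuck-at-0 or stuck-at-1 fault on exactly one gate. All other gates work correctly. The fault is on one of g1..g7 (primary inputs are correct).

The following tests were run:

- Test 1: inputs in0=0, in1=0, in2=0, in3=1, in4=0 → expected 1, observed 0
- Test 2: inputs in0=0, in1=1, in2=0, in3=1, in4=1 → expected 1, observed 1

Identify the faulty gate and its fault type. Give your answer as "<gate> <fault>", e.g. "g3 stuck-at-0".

g1 stuck-at-0

Fault-free values for test 1 (in0=0, in1=0, in2=0, in3=1, in4=0): g1=1, g2=0, g3=0, g4=0, g5=0, g6=0, g7=1, giving Y=1. Observed 0.
Test 1: faults giving observed 0 are {g1 stuck-at-0, g4 stuck-at-1, g5 stuck-at-1, g6 stuck-at-1, g7 stuck-at-0}.
Test 2 (in0=0, in1=1, in2=0, in3=1, in4=1): fault-free g1=1, g2=0, g3=1, g4=0, g5=0, g6=0, g7=1 → 1; observed 1. Eliminates g4 stuck-at-1, g5 stuck-at-1, g6 stuck-at-1, g7 stuck-at-0.
Only g1 stuck-at-0 is consistent with every test.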